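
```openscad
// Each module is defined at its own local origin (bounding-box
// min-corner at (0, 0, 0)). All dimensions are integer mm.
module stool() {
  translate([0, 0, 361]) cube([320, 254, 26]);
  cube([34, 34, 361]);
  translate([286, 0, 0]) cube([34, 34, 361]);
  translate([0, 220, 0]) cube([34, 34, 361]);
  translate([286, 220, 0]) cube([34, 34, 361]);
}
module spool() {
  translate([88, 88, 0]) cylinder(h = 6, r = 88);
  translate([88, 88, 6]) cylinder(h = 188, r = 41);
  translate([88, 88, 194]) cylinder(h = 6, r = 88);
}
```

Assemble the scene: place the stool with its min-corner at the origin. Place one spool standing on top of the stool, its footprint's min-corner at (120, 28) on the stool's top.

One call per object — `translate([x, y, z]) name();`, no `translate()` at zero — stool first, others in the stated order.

stool();
translate([120, 28, 387]) spool();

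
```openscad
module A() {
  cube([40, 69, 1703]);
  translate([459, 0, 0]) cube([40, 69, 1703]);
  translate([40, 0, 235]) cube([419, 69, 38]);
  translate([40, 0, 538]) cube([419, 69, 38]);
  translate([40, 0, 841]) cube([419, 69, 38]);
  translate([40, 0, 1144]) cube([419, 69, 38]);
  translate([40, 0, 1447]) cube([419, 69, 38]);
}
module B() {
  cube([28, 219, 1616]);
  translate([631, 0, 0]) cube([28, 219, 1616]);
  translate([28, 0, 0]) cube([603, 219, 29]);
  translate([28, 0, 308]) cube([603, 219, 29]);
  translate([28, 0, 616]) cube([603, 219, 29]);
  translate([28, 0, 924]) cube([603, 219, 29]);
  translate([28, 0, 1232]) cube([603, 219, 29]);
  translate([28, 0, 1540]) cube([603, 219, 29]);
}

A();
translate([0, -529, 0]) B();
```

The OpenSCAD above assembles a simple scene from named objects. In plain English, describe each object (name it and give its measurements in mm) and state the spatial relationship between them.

A is a wooden ladder with two side rails of 40×69 mm section and 1703 mm height, set 499 mm apart overall. Between them run 5 rectangular rungs (69 mm deep, 38 mm thick), front faces flush with the rails' −y face. The bottom of the first rung is 235 mm above the floor and each subsequent rung is 303 mm higher than the one below.

B is an open bookshelf. Two side panels, each 28 mm thick, 219 mm deep and 1616 mm tall, stand 659 mm apart (outside-to-outside). Between them sit 6 shelves, each 29 mm thick and 219 mm deep, spanning the full gap between the sides. The bottom shelf rests on the floor (its underside at z = 0) and the clear gap between one shelf's top and the next shelf's underside is 279 mm.

The bookshelf is on the floor beside the ladder on its −y side.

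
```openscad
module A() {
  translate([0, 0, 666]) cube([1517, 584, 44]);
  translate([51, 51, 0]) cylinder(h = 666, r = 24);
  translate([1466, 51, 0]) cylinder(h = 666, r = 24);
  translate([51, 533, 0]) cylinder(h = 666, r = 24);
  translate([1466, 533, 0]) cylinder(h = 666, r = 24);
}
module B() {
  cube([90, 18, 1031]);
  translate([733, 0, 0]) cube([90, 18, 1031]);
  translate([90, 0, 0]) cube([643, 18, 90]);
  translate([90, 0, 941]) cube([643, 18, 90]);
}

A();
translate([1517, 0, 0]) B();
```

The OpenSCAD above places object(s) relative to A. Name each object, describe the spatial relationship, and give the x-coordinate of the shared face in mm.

A is a table. B is a picture frame. The picture frame is against the table's +x side, with their −y faces flush. The x-coordinate of the shared face is 1517 mm.

The table's +x face and the picture frame's −x face are both at x = 1517 mm.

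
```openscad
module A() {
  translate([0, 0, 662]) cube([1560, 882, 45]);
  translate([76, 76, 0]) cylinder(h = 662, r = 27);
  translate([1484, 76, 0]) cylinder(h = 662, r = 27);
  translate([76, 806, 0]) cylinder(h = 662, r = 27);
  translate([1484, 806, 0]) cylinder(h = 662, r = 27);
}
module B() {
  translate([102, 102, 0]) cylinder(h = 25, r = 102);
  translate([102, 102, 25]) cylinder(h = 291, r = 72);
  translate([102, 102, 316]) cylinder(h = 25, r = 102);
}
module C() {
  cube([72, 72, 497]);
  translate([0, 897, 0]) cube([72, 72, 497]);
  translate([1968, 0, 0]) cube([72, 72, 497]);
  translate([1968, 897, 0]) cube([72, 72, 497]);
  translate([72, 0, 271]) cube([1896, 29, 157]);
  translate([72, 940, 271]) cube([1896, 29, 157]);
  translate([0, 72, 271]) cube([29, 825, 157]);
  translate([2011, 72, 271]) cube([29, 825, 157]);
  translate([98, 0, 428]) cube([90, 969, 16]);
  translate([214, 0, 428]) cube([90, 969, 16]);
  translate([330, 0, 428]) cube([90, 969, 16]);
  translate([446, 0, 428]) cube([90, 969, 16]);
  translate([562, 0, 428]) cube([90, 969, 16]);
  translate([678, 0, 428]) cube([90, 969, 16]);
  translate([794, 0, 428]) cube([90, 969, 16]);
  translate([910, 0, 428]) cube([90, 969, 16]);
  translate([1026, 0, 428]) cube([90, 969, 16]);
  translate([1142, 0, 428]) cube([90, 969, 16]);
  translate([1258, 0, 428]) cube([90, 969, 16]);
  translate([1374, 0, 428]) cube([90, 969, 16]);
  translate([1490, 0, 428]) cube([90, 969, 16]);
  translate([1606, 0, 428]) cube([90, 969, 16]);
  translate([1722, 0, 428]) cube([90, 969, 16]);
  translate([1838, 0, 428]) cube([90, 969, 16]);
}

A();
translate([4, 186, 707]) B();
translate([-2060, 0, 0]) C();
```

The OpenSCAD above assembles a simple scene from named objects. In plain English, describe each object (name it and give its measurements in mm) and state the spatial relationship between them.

A is a table with a 1560×882 mm rectangular top, 45 mm thick, top surface at z = 707 mm, supported by four round legs of 54 mm diameter, each leg's bounding box inset 49 mm from the nearest pair of top edges, running from the floor.

B is a spool: two coaxial disc flanges of radius 102 mm and thickness 25 mm, joined by a core cylinder of radius 72 mm and height 291 mm. The lower flange rests on z = 0 and the three cylinders share a vertical axis.

C is a bed frame 2040 mm long (x) by 969 mm wide (y). Four 72×72 mm corner posts, 497 mm tall, at the corners of the footprint. Four rails of 29 mm thickness and 157 mm height run between adjacent posts with their undersides at z = 271 mm, their outer faces flush with the outside of the frame (the two x-running rails run between the posts' inner faces; the two y-running rails run between the posts' inner faces). 16 slats, each 90 mm wide (x) and 16 mm thick, lie across the top of the two x-running rails, running the full 969 mm width of the frame in y; the slats are evenly spaced along x between the inner faces of the end posts with equal gaps (rounded down to the nearest mm) at the −x end and between each pair — any rounding remainder accumulates at the +x end.

The spool is on top of the table. The bed frame is on the floor beside the table on its −x side.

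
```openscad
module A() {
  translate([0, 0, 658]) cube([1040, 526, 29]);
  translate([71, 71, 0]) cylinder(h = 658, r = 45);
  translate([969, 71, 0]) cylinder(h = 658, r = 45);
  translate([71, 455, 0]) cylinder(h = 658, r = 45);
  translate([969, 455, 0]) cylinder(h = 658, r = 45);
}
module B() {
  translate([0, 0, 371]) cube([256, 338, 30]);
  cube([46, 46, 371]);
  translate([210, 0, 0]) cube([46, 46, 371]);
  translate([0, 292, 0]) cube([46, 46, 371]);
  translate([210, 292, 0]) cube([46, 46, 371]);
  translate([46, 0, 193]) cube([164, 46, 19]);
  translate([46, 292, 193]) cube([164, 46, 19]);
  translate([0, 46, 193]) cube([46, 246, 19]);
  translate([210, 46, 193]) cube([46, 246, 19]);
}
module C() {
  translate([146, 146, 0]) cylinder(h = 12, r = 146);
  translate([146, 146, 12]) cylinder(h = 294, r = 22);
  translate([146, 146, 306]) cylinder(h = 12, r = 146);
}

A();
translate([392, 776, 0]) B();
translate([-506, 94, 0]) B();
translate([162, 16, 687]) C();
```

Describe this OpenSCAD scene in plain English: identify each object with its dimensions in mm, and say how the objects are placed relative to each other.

A is a table with a 1040×526 mm rectangular top, 29 mm thick, top surface at z = 687 mm, supported by four round legs of 90 mm diameter, each leg's bounding box inset 26 mm from the nearest pair of top edges, running from the floor.

B is a simple wooden stool: a rectangular seat 256 mm (x) by 338 mm (y), 30 mm thick, top face at z = 401 mm, on four square legs, each 46×46 mm in cross-section. The legs rest on z = 0, each flush with a corner of the seat. Four stretchers, 46 mm wide and 19 mm tall, connect adjacent legs with their undersides at z = 193 mm, each running between the inner faces of the legs it joins and aligned with the legs' outer faces on the other axis.

C is a spool: two coaxial disc flanges of radius 146 mm and thickness 12 mm, joined by a core cylinder of radius 22 mm and height 294 mm. The lower flange rests on z = 0 and the three cylinders share a vertical axis.

Two stools sit around the table at the +y, −x sides. The spool is on top of the table.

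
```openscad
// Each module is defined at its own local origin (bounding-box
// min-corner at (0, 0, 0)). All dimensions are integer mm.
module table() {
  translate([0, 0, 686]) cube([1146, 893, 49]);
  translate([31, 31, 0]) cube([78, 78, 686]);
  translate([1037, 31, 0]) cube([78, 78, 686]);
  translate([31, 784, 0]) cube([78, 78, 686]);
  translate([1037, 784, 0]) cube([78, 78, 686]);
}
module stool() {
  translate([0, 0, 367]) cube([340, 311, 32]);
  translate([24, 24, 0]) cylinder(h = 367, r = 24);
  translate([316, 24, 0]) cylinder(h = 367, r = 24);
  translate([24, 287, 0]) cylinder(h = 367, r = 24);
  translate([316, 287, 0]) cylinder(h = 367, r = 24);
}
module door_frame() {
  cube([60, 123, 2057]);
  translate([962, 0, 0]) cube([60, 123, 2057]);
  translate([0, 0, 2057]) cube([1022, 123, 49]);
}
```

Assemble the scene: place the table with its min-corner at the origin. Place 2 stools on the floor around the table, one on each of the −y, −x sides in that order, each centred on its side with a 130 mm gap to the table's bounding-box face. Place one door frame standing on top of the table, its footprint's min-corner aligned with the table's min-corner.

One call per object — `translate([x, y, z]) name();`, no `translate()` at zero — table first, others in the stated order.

table();
translate([403, -441, 0]) stool();
translate([-470, 291, 0]) stool();
translate([0, 0, 735]) door_frame();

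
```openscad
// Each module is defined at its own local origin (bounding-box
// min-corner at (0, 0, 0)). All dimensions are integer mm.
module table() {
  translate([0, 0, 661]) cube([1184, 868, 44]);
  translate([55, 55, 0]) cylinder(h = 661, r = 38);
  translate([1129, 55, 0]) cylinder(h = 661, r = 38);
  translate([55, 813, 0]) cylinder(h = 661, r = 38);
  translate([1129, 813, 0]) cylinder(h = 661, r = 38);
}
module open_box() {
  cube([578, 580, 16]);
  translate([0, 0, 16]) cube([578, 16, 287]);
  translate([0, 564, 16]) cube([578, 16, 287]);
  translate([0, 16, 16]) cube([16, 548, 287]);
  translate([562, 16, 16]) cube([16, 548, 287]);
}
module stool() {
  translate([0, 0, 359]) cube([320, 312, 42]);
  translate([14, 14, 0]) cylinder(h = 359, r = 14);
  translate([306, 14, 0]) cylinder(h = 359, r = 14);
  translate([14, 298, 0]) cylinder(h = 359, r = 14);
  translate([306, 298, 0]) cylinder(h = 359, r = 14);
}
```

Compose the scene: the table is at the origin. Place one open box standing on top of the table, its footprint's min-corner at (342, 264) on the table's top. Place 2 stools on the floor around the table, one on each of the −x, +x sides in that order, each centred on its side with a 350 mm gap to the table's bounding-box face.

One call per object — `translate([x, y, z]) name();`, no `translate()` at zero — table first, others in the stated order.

table();
translate([342, 264, 705]) open_box();
translate([-670, 278, 0]) stool();
translate([1534, 278, 0]) stool();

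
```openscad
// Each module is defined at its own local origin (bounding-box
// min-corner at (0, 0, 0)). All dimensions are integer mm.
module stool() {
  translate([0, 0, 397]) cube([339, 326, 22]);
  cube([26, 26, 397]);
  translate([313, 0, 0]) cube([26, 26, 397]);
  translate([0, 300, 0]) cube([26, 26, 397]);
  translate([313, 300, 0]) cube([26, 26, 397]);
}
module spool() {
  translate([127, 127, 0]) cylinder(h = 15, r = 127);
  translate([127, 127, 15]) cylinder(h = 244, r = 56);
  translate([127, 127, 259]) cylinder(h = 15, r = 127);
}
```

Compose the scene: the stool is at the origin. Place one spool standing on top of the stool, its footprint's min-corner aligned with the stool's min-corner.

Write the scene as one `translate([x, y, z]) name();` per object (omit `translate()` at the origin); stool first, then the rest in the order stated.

stool();
translate([0, 0, 419]) spool();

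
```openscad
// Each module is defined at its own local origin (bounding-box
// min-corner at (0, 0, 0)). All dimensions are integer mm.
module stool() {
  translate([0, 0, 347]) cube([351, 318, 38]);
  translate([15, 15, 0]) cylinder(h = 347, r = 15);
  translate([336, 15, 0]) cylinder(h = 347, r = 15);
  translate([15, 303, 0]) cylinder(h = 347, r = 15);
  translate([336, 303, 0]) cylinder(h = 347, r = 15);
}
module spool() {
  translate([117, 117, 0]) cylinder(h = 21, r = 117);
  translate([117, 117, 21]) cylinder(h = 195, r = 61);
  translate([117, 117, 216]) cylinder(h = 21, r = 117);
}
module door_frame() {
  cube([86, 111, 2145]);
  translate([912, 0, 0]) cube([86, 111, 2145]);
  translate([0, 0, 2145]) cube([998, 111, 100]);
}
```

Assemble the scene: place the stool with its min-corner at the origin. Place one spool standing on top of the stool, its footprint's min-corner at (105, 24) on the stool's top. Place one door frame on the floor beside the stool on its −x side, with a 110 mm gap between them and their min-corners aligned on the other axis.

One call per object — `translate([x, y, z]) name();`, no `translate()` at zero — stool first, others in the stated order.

stool();
translate([105, 24, 385]) spool();
translate([-1108, 0, 0]) door_frame();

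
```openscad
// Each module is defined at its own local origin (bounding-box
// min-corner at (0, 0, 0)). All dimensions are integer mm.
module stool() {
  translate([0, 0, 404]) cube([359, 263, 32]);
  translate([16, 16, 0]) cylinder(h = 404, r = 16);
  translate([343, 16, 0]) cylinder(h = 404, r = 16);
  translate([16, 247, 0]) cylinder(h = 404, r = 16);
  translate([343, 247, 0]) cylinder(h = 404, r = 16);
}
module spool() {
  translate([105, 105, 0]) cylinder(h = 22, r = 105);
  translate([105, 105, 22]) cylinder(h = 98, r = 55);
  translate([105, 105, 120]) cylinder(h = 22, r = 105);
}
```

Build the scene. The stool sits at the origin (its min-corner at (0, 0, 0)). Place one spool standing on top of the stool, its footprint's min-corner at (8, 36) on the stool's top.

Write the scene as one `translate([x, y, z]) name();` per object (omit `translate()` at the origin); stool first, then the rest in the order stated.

stool();
translate([8, 36, 436]) spool();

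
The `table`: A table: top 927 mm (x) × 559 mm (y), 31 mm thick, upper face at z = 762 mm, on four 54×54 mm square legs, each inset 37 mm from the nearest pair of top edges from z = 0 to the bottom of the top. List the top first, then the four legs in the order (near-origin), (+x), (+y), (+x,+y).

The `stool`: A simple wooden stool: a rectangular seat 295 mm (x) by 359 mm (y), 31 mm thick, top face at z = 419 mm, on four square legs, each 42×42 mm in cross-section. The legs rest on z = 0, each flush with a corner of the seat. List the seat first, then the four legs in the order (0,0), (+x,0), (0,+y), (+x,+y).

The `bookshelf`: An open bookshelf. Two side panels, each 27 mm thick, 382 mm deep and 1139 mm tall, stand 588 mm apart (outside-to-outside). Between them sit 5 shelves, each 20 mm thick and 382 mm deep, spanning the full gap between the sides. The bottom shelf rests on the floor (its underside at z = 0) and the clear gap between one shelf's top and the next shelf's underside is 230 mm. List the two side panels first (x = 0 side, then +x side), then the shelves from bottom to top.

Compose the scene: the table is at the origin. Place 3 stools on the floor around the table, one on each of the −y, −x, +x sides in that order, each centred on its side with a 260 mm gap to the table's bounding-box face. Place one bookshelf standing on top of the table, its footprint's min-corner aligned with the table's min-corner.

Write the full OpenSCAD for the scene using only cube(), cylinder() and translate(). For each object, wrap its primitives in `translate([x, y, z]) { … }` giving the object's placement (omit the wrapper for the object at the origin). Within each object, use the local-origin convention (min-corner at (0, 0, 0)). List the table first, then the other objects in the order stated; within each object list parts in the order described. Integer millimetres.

translate([0, 0, 731]) cube([927, 559, 31]);
translate([37, 37, 0]) cube([54, 54, 731]);
translate([836, 37, 0]) cube([54, 54, 731]);
translate([37, 468, 0]) cube([54, 54, 731]);
translate([836, 468, 0]) cube([54, 54, 731]);
translate([316, -619, 0]) {
  translate([0, 0, 388]) cube([295, 359, 31]);
  cube([42, 42, 388]);
  translate([253, 0, 0]) cube([42, 42, 388]);
  translate([0, 317, 0]) cube([42, 42, 388]);
  translate([253, 317, 0]) cube([42, 42, 388]);
}
translate([-555, 100, 0]) {
  translate([0, 0, 388]) cube([295, 359, 31]);
  cube([42, 42, 388]);
  translate([253, 0, 0]) cube([42, 42, 388]);
  translate([0, 317, 0]) cube([42, 42, 388]);
  translate([253, 317, 0]) cube([42, 42, 388]);
}
translate([1187, 100, 0]) {
  translate([0, 0, 388]) cube([295, 359, 31]);
  cube([42, 42, 388]);
  translate([253, 0, 0]) cube([42, 42, 388]);
  translate([0, 317, 0]) cube([42, 42, 388]);
  translate([253, 317, 0]) cube([42, 42, 388]);
}
translate([0, 0, 762]) {
  cube([27, 382, 1139]);
  translate([561, 0, 0]) cube([27, 382, 1139]);
  translate([27, 0, 0]) cube([534, 382, 20]);
  translate([27, 0, 250]) cube([534, 382, 20]);
  translate([27, 0, 500]) cube([534, 382, 20]);
  translate([27, 0, 750]) cube([534, 382, 20]);
  translate([27, 0, 1000]) cube([534, 382, 20]);
}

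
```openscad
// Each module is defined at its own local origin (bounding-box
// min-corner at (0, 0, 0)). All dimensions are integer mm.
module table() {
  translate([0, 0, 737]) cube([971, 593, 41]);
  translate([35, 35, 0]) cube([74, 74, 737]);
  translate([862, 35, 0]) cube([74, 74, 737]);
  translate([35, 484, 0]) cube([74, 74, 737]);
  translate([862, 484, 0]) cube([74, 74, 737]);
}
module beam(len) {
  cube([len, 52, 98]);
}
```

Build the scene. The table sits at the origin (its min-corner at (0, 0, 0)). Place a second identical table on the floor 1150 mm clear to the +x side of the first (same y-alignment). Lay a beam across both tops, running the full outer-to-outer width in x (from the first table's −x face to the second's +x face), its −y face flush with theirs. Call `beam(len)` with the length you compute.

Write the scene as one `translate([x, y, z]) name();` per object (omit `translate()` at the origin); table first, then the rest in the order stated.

table();
translate([2121, 0, 0]) table();
translate([0, 0, 778]) beam(3092);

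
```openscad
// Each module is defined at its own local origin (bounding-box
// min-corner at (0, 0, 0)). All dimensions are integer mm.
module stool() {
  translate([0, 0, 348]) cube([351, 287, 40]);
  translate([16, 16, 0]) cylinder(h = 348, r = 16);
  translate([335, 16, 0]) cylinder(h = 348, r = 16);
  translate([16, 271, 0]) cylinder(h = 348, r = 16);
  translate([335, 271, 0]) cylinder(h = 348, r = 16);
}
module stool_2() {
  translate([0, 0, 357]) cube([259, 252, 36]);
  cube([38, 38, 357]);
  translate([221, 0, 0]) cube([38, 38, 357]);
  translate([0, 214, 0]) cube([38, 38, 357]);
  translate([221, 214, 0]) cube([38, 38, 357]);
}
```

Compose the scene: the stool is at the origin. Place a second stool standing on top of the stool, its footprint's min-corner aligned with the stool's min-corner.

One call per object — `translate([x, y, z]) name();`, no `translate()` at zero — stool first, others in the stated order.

stool();
translate([0, 0, 388]) stool_2();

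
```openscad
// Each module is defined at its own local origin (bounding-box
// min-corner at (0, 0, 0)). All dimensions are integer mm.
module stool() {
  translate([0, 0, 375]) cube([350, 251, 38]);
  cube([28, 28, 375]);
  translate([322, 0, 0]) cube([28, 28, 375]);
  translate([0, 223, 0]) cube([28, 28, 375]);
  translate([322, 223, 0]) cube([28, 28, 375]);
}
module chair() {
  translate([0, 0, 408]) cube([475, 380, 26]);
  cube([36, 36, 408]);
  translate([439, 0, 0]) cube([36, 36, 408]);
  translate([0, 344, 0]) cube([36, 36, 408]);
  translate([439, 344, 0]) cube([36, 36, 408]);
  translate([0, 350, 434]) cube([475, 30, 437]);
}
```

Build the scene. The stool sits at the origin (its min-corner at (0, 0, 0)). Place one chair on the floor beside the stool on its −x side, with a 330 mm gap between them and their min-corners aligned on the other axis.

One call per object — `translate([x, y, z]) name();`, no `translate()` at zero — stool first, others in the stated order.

stool();
translate([-805, 0, 0]) chair();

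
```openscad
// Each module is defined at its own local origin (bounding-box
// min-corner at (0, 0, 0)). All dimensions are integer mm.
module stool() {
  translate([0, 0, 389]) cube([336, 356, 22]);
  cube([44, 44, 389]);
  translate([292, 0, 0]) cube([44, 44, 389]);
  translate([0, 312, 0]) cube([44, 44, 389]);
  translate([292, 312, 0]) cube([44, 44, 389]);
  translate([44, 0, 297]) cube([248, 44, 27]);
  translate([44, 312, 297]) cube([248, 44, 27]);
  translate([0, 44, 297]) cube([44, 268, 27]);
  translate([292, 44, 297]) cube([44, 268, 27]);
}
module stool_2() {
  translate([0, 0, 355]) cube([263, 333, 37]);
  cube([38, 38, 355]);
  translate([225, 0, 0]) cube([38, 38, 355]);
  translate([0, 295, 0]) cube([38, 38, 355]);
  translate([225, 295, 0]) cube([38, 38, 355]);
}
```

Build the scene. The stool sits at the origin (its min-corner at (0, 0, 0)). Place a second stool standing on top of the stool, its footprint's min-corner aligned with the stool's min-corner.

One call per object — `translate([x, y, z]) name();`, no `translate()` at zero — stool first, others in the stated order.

stool();
translate([0, 0, 411]) stool_2();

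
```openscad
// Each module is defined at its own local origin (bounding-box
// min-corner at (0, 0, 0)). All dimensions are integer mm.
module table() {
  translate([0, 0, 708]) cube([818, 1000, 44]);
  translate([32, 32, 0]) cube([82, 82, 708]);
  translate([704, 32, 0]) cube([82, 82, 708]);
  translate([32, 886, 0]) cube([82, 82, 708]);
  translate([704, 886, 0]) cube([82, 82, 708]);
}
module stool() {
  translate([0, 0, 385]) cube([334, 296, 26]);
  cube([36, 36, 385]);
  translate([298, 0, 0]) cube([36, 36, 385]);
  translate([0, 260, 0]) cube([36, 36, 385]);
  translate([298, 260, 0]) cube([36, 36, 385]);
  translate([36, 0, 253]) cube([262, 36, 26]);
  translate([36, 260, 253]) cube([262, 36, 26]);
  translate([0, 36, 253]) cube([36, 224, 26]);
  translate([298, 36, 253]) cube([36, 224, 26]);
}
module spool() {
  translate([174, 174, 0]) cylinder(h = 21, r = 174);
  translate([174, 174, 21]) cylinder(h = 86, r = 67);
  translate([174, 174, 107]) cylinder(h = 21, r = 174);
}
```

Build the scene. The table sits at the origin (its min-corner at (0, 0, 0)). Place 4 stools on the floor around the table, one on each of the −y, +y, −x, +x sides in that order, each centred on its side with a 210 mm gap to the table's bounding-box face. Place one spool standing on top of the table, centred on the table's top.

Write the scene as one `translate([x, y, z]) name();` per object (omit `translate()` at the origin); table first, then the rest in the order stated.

table();
translate([242, -506, 0]) stool();
translate([242, 1210, 0]) stool();
translate([-544, 352, 0]) stool();
translate([1028, 352, 0]) stool();
translate([235, 326, 752]) spool();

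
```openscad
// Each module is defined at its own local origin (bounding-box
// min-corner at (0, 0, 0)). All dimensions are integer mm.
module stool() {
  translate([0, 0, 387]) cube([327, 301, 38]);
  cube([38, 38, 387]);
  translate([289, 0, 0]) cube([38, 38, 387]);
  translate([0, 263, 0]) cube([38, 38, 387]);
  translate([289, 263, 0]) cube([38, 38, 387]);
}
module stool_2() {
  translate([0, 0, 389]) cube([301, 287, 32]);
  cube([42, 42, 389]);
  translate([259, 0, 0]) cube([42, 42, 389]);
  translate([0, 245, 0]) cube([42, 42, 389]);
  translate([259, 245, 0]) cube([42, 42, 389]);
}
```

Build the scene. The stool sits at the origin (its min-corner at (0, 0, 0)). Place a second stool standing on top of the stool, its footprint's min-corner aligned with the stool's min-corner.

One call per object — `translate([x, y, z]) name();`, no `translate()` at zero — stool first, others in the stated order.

stool();
translate([0, 0, 425]) stool_2();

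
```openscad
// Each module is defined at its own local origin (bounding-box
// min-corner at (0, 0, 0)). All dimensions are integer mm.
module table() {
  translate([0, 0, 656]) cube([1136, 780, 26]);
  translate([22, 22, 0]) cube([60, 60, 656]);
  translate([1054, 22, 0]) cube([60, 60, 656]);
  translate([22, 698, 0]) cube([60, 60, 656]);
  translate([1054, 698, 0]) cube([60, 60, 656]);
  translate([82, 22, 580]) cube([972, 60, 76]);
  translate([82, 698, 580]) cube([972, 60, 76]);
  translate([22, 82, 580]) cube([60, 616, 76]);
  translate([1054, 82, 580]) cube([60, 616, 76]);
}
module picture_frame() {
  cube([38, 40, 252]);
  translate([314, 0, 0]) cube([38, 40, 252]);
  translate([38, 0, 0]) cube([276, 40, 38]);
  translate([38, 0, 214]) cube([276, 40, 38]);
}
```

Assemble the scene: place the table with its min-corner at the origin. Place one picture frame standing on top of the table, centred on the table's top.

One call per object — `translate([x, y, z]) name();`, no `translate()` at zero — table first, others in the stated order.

table();
translate([392, 370, 682]) picture_frame();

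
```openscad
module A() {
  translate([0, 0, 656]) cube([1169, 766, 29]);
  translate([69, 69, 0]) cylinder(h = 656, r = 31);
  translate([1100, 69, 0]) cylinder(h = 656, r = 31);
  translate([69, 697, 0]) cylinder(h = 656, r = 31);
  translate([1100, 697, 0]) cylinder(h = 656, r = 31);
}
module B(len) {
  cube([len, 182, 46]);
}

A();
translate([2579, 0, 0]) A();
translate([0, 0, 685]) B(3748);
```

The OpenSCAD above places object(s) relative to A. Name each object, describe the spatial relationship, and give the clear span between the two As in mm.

Second table starts at x = 2579; first ends at x = 1169; clear span = 2579 − 1169 = 1410 mm.

A is a table. B is a beam. A beam spans the tops of two tables. The clear span between the two tables is 1410 mm.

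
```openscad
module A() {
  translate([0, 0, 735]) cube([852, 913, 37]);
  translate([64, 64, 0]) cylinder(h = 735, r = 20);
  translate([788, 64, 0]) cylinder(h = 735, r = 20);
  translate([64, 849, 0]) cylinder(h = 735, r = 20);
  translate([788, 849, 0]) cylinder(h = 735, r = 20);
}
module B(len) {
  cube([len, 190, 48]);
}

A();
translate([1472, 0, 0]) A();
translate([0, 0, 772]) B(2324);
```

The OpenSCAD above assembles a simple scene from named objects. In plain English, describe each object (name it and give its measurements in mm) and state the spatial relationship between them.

A is a table: top 852 mm (x) × 913 mm (y), 37 mm thick, upper face at z = 772 mm, on four round legs of 40 mm diameter, each leg's bounding box inset 44 mm from the nearest pair of top edges, running from z = 0 to the bottom of the top.

B is a rectangular beam 2324 mm long (x), 190 mm deep (y), 48 mm thick (z).

The beam spans the tops of two tables placed 620 mm apart, resting at z = 772 mm.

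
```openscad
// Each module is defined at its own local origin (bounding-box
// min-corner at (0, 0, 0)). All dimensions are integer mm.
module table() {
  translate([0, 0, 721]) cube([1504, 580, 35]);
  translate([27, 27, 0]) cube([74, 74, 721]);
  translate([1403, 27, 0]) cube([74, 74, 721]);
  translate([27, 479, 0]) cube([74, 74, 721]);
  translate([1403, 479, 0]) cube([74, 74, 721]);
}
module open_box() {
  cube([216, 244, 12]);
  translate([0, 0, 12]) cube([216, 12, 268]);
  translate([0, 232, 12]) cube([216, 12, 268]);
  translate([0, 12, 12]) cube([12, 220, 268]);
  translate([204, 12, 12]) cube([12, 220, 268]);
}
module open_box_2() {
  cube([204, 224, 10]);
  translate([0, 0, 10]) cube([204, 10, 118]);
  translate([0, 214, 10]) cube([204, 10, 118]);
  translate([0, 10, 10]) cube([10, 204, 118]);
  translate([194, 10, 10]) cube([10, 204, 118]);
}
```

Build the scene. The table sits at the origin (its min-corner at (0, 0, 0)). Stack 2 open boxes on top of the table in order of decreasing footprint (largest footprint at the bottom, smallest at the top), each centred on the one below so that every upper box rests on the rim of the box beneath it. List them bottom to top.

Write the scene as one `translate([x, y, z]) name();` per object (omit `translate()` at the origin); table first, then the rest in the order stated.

table();
translate([644, 168, 756]) open_box();
translate([650, 178, 1036]) open_box_2();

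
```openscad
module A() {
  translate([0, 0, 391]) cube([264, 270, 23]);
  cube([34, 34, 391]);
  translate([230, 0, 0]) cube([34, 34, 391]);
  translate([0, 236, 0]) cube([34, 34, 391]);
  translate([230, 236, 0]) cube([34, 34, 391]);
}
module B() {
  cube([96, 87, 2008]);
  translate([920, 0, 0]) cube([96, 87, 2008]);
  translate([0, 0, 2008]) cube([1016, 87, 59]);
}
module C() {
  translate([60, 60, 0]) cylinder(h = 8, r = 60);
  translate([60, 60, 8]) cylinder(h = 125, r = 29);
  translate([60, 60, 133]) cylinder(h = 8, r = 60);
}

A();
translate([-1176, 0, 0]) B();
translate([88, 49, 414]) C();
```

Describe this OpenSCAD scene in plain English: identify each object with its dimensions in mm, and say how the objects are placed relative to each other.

A is a four-legged stool. The seat is a 264×270×23 mm slab whose top surface is at z = 414 mm; four square legs, each 34×34 mm in cross-section, run from the floor (z = 0) to the underside of the seat, each flush with a corner of the seat.

B is a rectangular door frame: two vertical jambs of 96×87 mm section, 2008 mm tall, with a clear opening 824 mm wide between their inner faces. A header 59 mm tall and 87 mm deep lies on top of the jambs and spans the full outside width.

C is a spool: two coaxial disc flanges of radius 60 mm and thickness 8 mm, joined by a core cylinder of radius 29 mm and height 125 mm. The lower flange rests on z = 0 and the three cylinders share a vertical axis.

The door frame is on the floor beside the stool on its −x side. The spool is on top of the stool.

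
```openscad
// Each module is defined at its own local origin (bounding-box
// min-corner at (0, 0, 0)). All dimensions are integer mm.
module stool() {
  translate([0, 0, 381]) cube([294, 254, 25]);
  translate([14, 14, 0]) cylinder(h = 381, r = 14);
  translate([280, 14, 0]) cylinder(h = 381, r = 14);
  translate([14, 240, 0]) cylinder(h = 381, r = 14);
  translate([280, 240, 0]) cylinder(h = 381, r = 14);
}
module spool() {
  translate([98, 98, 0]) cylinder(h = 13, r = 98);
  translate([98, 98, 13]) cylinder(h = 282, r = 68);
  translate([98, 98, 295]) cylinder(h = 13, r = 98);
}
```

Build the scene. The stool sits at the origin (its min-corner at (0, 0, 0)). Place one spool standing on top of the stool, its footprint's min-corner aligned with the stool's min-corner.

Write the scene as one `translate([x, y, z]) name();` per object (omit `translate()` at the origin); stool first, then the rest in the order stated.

stool();
translate([0, 0, 406]) spool();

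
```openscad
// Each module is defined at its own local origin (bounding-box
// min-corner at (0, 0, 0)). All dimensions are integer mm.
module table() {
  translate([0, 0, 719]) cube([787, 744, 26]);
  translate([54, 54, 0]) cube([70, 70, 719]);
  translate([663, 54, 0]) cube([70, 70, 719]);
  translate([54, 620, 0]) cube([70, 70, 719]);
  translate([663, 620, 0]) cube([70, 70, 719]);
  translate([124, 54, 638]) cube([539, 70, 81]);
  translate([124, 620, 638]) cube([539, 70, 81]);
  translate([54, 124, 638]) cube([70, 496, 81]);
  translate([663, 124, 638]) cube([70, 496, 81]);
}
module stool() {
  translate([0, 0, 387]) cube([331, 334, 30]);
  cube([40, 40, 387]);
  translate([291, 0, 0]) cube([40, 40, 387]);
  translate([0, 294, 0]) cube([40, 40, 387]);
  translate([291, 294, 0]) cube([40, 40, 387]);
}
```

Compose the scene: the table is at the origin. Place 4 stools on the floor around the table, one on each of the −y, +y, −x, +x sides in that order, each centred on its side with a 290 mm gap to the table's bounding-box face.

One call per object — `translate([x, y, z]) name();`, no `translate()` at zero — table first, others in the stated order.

table();
translate([228, -624, 0]) stool();
translate([228, 1034, 0]) stool();
translate([-621, 205, 0]) stool();
translate([1077, 205, 0]) stool();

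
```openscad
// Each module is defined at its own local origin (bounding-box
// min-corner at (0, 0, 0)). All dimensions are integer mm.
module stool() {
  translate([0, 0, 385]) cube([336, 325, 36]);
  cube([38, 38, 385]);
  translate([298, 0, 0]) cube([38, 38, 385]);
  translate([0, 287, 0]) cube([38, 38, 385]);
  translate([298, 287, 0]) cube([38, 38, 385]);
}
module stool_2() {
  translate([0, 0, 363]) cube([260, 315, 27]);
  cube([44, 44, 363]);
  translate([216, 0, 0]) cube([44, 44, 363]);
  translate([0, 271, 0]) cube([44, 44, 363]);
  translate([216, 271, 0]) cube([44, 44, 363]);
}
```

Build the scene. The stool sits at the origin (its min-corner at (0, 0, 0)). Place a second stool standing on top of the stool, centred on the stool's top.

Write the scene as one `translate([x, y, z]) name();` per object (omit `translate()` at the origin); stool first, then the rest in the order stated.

stool();
translate([38, 5, 421]) stool_2();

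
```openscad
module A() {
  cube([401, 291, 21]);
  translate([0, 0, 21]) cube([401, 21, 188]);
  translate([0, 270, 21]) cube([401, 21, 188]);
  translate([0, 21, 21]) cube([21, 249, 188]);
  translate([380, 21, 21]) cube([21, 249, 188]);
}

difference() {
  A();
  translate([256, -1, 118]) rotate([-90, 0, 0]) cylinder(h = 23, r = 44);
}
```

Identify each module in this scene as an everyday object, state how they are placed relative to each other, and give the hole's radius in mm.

A is an open box. The open box has a circular hole through its front wall. The hole's radius is 44 mm.

The subtracted cylinder has r = 44 mm.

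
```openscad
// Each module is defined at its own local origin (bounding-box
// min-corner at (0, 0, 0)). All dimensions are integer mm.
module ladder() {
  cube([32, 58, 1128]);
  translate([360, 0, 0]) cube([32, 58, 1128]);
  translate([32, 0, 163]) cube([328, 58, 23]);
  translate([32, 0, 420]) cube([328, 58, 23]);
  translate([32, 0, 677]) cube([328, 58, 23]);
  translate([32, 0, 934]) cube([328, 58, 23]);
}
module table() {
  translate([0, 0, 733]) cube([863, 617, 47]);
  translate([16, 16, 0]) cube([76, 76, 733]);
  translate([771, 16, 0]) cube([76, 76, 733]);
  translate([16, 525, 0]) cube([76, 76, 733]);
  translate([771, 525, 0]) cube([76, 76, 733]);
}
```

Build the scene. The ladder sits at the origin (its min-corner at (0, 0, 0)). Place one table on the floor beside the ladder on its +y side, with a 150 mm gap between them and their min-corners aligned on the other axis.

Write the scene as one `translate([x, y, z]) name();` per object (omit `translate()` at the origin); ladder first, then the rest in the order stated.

ladder();
translate([0, 208, 0]) table();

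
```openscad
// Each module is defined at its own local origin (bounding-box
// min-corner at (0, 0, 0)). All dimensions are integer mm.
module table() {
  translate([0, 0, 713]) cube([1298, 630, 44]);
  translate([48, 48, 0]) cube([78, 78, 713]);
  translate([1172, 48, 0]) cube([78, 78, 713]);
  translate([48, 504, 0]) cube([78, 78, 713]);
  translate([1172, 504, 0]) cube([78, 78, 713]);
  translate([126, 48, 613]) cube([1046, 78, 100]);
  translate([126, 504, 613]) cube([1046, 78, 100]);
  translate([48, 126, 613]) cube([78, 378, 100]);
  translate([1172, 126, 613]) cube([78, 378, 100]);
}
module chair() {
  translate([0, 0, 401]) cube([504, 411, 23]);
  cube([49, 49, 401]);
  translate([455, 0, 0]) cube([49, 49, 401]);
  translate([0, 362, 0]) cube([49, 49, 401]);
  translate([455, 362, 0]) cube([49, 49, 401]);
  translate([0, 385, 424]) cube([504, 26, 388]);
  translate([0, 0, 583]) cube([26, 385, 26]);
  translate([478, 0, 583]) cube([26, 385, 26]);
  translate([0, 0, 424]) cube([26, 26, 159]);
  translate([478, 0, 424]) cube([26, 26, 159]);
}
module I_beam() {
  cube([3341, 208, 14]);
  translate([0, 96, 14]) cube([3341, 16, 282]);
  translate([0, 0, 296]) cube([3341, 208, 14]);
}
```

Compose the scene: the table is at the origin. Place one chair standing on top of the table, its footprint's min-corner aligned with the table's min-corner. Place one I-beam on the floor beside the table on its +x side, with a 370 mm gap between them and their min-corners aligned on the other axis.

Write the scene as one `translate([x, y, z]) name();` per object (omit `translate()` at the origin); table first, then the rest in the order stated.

table();
translate([0, 0, 757]) chair();
translate([1668, 0, 0]) I_beam();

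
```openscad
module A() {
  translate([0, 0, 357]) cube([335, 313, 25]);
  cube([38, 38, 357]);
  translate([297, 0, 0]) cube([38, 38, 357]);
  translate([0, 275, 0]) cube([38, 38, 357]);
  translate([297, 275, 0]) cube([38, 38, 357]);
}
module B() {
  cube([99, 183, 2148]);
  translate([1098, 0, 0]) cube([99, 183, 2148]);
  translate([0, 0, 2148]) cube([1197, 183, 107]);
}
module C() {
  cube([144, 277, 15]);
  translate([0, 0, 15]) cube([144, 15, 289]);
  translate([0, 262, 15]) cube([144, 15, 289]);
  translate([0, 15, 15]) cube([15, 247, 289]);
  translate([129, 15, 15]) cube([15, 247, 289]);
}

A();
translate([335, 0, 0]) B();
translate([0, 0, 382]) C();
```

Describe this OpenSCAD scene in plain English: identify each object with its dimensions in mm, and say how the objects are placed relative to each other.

A is a four-legged stool. The seat is 335×313 mm, 25 mm thick, top at z = 382 mm. It stands on four square legs, each 38×38 mm in cross-section, from z = 0 to the seat underside, each flush with a corner of the seat.

B is a rectangular door frame: two vertical jambs of 99×183 mm section, 2148 mm tall, with a clear opening 999 mm wide between their inner faces. A header 107 mm tall and 183 mm deep lies on top of the jambs and spans the full outside width.

C is an open storage box with external size 144×277×304 mm and wall thickness 15 mm (the base is also 15 mm thick). The base covers the whole footprint; the four walls stand on the base, with the y-facing walls full-width and the x-facing walls fitting between their inner faces.

The door frame is against the stool's +x side, with their −y faces flush. The open box is on top of the stool.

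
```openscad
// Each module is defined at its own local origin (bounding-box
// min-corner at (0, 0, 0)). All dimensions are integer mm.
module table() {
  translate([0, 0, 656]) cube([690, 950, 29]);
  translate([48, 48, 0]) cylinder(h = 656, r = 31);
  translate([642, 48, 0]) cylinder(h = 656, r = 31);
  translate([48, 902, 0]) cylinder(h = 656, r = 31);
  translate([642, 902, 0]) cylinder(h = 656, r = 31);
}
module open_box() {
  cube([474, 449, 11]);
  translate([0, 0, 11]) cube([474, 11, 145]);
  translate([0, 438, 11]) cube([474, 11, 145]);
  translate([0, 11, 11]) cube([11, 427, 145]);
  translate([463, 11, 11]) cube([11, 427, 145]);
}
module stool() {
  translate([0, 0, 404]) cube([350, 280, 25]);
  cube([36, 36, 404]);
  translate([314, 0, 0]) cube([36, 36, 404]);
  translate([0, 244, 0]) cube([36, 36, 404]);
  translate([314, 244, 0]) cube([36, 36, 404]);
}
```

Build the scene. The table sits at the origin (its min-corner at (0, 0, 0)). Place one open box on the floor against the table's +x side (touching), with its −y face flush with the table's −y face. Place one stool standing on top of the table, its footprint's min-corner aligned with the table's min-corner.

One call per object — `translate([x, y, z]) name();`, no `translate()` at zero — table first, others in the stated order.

table();
translate([690, 0, 0]) open_box();
translate([0, 0, 685]) stool();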